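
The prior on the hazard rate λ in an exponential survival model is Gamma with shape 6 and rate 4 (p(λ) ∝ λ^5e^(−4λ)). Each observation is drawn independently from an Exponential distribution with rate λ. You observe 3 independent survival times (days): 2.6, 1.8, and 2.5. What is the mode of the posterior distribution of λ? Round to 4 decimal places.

λ̂_MAP = 0.7339

The Exponential(rate=λ) likelihood is ∝ λ^n e^(−λΣtᵢ). Here n = 3 and Σtᵢ = 2.6 + 1.8 + 2.5 = 6.9.
Posterior ∝ λ^5e^(−4λ) · λ^3e^(−6.9λ) = λ^8e^(−10.9λ), i.e. Gamma(9, 10.9).
Mode = (a−1)/b = 8/10.9 ≈ 0.7339.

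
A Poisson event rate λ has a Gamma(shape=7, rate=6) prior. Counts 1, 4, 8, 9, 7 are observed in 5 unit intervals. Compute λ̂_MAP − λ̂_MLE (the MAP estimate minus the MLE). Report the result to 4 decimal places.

MAP − MLE = -2.6182

Σxᵢ = 29. Posterior is Gamma(36, 11); MAP = (36−1)/11 = 35/11 ≈ 3.18182.
MLE = x̄ = 29/5 ≈ 5.80000.
Difference = 35/11 − 29/5 = -144/55 ≈ -2.6182.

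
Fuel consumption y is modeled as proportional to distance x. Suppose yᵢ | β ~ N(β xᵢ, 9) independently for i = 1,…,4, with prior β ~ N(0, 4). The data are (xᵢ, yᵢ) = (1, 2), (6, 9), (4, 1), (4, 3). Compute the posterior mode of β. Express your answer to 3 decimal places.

β̂_MAP = 1.011

log p(β | y) = −Σ(yᵢ − βxᵢ)²/(2·9) − β²/(2·4) + const.
Setting the derivative to zero: Σxᵢ(yᵢ − βxᵢ)/9 − β/4 = 0, so β = Σxᵢyᵢ / (Σxᵢ² + σ²/τ²).
Σxᵢyᵢ = 1·2 + 6·9 + 4·1 + 4·3 = 72; Σxᵢ² = 69; σ²/τ² = 2.25.
β̂_MAP = 72 / (69 + 2.25) = 72/71.25 ≈ 1.011.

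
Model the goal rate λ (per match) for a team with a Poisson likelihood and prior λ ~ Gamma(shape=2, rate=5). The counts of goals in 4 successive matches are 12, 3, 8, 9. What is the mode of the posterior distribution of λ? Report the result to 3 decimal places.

λ̂_MAP = 3.667

Σxᵢ = 12+3+8+9 = 32, with n = 4.
Posterior ∝ λe^(−5λ) · λ^32e^(−4λ) = λ^33e^(−9λ), i.e. Gamma(shape=34, rate=9).
The mode of a Gamma(a, b) with a ≥ 1 (shape–rate) is (a−1)/b = 33/9 ≈ 3.667.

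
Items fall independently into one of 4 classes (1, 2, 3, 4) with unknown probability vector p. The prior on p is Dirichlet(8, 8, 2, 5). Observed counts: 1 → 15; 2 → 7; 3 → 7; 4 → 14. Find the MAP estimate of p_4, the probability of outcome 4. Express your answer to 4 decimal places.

The posterior is Dirichlet(αᵢ + nᵢ) = Dirichlet(23, 15, 9, 19).
For a Dirichlet(a₁,…,a_K) with all aᵢ > 1, the mode has j-th component (aⱼ − 1)/(Σaᵢ − K).
Here Σaᵢ = 66 and K = 4, so p_4 = (19 − 1)/(66 − 4) = 18/62 ≈ 0.2903.

MAP estimate: 0.2903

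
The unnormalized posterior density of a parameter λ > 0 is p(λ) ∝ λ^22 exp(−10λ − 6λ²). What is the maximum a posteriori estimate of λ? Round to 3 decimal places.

λ̂_MAP = 1.000

ℓ'(λ) = 22/λ − 10 − 12λ. Setting this to zero and multiplying by λ: 12λ² + 10λ − 22 = 0.
λ = (−10 + √(10² + 4·12·22)) / (2·12) = (−10 + √1156) / 24 = (−10 + 34)/24 = 1.
ℓ''(λ) = −22/λ² − 12 < 0, confirming a maximum.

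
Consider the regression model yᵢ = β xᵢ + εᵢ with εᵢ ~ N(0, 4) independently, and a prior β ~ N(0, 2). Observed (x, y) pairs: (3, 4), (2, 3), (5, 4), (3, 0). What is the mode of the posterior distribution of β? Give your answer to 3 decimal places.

log p(β | y) = −Σ(yᵢ − βxᵢ)²/(2·4) − β²/(2·2) + const.
Setting the derivative to zero: Σxᵢ(yᵢ − βxᵢ)/4 − β/2 = 0, so β = Σxᵢyᵢ / (Σxᵢ² + σ²/τ²).
Σxᵢyᵢ = 3·4 + 2·3 + 5·4 + 3·0 = 38; Σxᵢ² = 47; σ²/τ² = 2.
β̂_MAP = 38 / (47 + 2) = 38/49 ≈ 0.776.

β̂_MAP = 0.776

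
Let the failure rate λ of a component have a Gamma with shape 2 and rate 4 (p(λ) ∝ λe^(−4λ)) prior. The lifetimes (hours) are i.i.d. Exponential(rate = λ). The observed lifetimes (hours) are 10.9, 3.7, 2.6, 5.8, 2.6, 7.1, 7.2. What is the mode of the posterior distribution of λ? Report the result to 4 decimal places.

λ̂_MAP = 0.1822

The Exponential(rate=λ) likelihood is ∝ λ^n e^(−λΣtᵢ). Here n = 7 and Σtᵢ = 10.9 + 3.7 + 2.6 + 5.8 + 2.6 + 7.1 + 7.2 = 39.9.
Posterior ∝ λe^(−4λ) · λ^7e^(−39.9λ) = λ^8e^(−43.9λ), i.e. Gamma(9, 43.9).
Mode = (a−1)/b = 8/43.9 ≈ 0.1822.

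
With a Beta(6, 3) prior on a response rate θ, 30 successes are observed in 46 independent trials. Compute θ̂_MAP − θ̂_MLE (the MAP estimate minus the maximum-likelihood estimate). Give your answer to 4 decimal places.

MAP − MLE = 0.0082

Posterior is Beta(36, 19); MAP = (36−1)/(55−2) = 35/53 ≈ 0.66038.
MLE ignores the prior: θ̂_MLE = k/n = 30/46 ≈ 0.65217.
Difference = 35/53 − 30/46 = 10/1219 ≈ 0.0082.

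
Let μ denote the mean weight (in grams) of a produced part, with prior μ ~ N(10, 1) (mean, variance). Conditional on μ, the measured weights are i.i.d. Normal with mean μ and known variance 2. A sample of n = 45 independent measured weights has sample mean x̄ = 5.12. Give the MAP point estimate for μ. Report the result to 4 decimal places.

n = 45, x̄ = 5.12.
For a Normal prior and Normal likelihood with known variance, the posterior is Normal; its mode equals its mean, the precision-weighted average.
Prior precision 1/σ₀² = 1/1 = 1; data precision n/σ² = 45/2 = 22.5.
μ̂ = (1·10 + 22.5·5.12) / (1 + 22.5) = 125.2/23.5 = 1252/235 ≈ 5.3277.

μ̂_MAP = 5.3277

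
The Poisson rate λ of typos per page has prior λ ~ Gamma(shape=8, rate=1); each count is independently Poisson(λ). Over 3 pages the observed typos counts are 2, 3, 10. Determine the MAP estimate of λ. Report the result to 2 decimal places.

Σxᵢ = 2+3+10 = 15, with n = 3.
Posterior ∝ λ^7e^(−1λ) · λ^15e^(−3λ) = λ^22e^(−4λ), i.e. Gamma(shape=23, rate=4).
The mode of a Gamma(a, b) with a ≥ 1 (shape–rate) is (a−1)/b = 22/4 ≈ 5.50.

λ̂_MAP = 5.50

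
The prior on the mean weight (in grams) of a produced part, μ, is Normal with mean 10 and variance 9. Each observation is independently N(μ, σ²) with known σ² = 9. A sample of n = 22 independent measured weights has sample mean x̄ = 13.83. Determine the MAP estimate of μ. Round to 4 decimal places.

n = 22, x̄ = 13.83.
For a Normal prior and Normal likelihood with known variance, the posterior is Normal; its mode equals its mean, the precision-weighted average.
Prior precision 1/σ₀² = 1/9; data precision n/σ² = 22/9.
μ̂ = ((1/9)·10 + (22/9)·13.83) / (1/9 + 22/9) = (15713/450)/(23/9) = 15713/1150 ≈ 13.6635.

μ̂_MAP = 13.6635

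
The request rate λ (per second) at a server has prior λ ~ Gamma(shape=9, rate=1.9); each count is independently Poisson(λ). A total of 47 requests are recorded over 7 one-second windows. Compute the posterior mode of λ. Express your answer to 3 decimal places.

Σxᵢ = 47, n = 7.
Posterior ∝ λ^8e^(−1.9λ) · λ^47e^(−7λ) = λ^55e^(−8.9λ), i.e. Gamma(shape=56, rate=8.9).
The mode of a Gamma(a, b) with a ≥ 1 (shape–rate) is (a−1)/b = 55/8.9 ≈ 6.180.

λ̂_MAP = 6.180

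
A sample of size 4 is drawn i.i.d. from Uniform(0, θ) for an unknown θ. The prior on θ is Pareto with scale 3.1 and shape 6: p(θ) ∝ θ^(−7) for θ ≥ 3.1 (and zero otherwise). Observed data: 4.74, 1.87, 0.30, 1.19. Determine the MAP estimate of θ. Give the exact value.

θ̂_MAP = 4.74

The Uniform(0, θ) likelihood is θ^(−n) for θ ≥ max(xᵢ), zero otherwise. Here max(xᵢ) = 4.74.
Posterior ∝ θ^(−7) · θ^(−4) = θ^(−11) on θ ≥ max(3.1, 4.74) = 4.74.
This density is strictly decreasing in θ, so the posterior mode lies at the lower boundary of the support.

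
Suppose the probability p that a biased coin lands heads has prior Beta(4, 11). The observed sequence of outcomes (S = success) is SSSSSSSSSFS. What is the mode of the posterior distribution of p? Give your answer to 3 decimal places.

Prior: Beta(4, 11).
Data: 10 successes in 11 trials (from the sequence). The binomial likelihood contributes p^10(1−p)^1, so the posterior is Beta(4+10, 11+1) = Beta(14, 12).
For Beta(a, b) with a, b > 1 the mode is (a−1)/(a+b−2) = 13/24 ≈ 0.542.

p̂_MAP = 0.542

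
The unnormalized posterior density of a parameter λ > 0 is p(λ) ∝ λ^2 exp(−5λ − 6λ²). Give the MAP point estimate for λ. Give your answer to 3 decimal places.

ℓ'(λ) = 2/λ − 5 − 12λ. Setting this to zero and multiplying by λ: 12λ² + 5λ − 2 = 0.
λ = (−5 + √(5² + 4·12·2)) / (2·12) = (−5 + √121) / 24 = (−5 + 11)/24 = 1/4.
ℓ''(λ) = −2/λ² − 12 < 0, confirming a maximum.

λ̂_MAP = 0.250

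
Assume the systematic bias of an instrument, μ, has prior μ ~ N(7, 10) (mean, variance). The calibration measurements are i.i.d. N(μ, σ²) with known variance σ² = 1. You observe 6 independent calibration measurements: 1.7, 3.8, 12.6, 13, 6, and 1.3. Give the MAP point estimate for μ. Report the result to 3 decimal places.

n = 6; x̄ = (1.7 + 3.8 + 12.6 + 13 + 6 + 1.3)/6 = 38.4/6 = 6.4.
For a Normal prior and Normal likelihood with known variance, the posterior is Normal; its mode equals its mean, the precision-weighted average.
Prior precision 1/σ₀² = 1/10 = 0.1; data precision n/σ² = 6/1 = 6.
μ̂ = (0.1·7 + 6·6.4) / (0.1 + 6) = 39.1/6.1 = 391/61 ≈ 6.410.

μ̂_MAP = 6.410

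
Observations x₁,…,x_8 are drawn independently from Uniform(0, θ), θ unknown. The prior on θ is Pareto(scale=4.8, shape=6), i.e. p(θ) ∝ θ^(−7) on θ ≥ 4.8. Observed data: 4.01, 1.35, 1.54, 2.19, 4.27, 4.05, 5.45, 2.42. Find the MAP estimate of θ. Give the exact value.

θ̂_MAP = 5.45

The Uniform(0, θ) likelihood is θ^(−n) for θ ≥ max(xᵢ), zero otherwise. Here max(xᵢ) = 5.45.
Posterior ∝ θ^(−7) · θ^(−8) = θ^(−15) on θ ≥ max(4.8, 5.45) = 5.45.
This density is strictly decreasing in θ, so the posterior mode lies at the lower boundary of the support.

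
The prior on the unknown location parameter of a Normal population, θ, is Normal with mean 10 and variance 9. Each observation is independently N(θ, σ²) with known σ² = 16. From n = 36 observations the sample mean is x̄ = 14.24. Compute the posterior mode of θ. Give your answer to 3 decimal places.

θ̂_MAP = 14.040

n = 36, x̄ = 14.24.
For a Normal prior and Normal likelihood with known variance, the posterior is Normal; its mode equals its mean, the precision-weighted average.
Prior precision 1/σ₀² = 1/9; data precision n/σ² = 36/16 = 2.25.
θ̂ = ((1/9)·10 + 2.25·14.24) / (1/9 + 2.25) = (7459/225)/(85/36) = 29836/2125 ≈ 14.040.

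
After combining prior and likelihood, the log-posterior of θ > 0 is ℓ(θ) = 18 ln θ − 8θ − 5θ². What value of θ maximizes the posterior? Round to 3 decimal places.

ℓ'(θ) = 18/θ − 8 − 10θ. Setting this to zero and multiplying by θ: 10θ² + 8θ − 18 = 0.
θ = (−8 + √(8² + 4·10·18)) / (2·10) = (−8 + √784) / 20 = (−8 + 28)/20 = 1.
ℓ''(θ) = −18/θ² − 10 < 0, confirming a maximum.

θ̂_MAP = 1.000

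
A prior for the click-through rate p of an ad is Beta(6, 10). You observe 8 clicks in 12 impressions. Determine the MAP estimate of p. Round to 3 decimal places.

Prior: Beta(6, 10).
Data: 8 successes in 12 trials. The binomial likelihood contributes p^8(1−p)^4, so the posterior is Beta(6+8, 10+4) = Beta(14, 14).
For Beta(a, b) with a, b > 1 the mode is (a−1)/(a+b−2) = 13/26 ≈ 0.500.

p̂_MAP = 0.500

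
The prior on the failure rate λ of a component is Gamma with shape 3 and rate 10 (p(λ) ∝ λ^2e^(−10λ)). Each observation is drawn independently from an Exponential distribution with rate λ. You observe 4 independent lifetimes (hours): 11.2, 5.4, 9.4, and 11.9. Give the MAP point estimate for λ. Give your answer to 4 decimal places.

λ̂_MAP = 0.1253

The Exponential(rate=λ) likelihood is ∝ λ^n e^(−λΣtᵢ). Here n = 4 and Σtᵢ = 11.2 + 5.4 + 9.4 + 11.9 = 37.9.
Posterior ∝ λ^2e^(−10λ) · λ^4e^(−37.9λ) = λ^6e^(−47.9λ), i.e. Gamma(7, 47.9).
Mode = (a−1)/b = 6/47.9 ≈ 0.1253.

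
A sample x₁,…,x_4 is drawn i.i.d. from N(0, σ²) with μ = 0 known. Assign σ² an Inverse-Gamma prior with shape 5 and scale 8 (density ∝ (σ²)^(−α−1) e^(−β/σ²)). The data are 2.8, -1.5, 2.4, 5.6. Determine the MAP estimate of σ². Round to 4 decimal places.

Sum of squared deviations about the known mean: SS = (2.8−0)² + (-1.5−0)² + (2.4−0)² + (5.6−0)² = 47.21.
The Normal likelihood contributes (σ²)^(−n/2) exp(−SS/(2σ²)), so the posterior is Inverse-Gamma(α + n/2, β + SS/2) = Inverse-Gamma(7, 31.605).
The mode of Inverse-Gamma(a, b) is b/(a+1) = 31.605/8 ≈ 3.9506.

σ̂²_MAP = 3.9506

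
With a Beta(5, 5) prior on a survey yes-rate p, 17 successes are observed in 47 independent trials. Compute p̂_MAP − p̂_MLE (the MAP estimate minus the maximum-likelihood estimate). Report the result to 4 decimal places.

Posterior is Beta(22, 35); MAP = (22−1)/(57−2) = 21/55 ≈ 0.38182.
MLE ignores the prior: p̂_MLE = k/n = 17/47 ≈ 0.36170.
Difference = 21/55 − 17/47 = 52/2585 ≈ 0.0201.

MAP − MLE = 0.0201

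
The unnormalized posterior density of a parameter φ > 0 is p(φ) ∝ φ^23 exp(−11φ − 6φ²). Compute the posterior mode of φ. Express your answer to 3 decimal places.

ℓ'(φ) = 23/φ − 11 − 12φ. Setting this to zero and multiplying by φ: 12φ² + 11φ − 23 = 0.
φ = (−11 + √(11² + 4·12·23)) / (2·12) = (−11 + √1225) / 24 = (−11 + 35)/24 = 1.
ℓ''(φ) = −23/φ² − 12 < 0, confirming a maximum.

φ̂_MAP = 1.000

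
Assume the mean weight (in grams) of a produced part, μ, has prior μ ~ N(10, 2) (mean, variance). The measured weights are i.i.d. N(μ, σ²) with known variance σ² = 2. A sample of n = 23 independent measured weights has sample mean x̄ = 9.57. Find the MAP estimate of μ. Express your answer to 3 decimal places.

n = 23, x̄ = 9.57.
For a Normal prior and Normal likelihood with known variance, the posterior is Normal; its mode equals its mean, the precision-weighted average.
Prior precision 1/σ₀² = 1/2 = 0.5; data precision n/σ² = 23/2 = 11.5.
μ̂ = (0.5·10 + 11.5·9.57) / (0.5 + 11.5) = 115.055/12 = 23011/2400 ≈ 9.588.

μ̂_MAP = 9.588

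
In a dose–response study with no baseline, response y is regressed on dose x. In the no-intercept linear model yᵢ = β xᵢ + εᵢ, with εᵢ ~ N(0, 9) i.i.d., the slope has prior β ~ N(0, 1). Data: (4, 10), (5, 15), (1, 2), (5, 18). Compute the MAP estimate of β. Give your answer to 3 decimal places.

β̂_MAP = 2.724

log p(β | y) = −Σ(yᵢ − βxᵢ)²/(2·9) − β²/(2·1) + const.
Setting the derivative to zero: Σxᵢ(yᵢ − βxᵢ)/9 − β/1 = 0, so β = Σxᵢyᵢ / (Σxᵢ² + σ²/τ²).
Σxᵢyᵢ = 4·10 + 5·15 + 1·2 + 5·18 = 207; Σxᵢ² = 67; σ²/τ² = 9.
β̂_MAP = 207 / (67 + 9) = 207/76 ≈ 2.724.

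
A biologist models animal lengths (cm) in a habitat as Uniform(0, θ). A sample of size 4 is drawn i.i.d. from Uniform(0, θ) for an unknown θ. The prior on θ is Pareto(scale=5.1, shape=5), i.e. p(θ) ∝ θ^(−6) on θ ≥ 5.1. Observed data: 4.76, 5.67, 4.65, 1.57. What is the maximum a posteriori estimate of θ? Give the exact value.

The Uniform(0, θ) likelihood is θ^(−n) for θ ≥ max(xᵢ), zero otherwise. Here max(xᵢ) = 5.67.
Posterior ∝ θ^(−6) · θ^(−4) = θ^(−10) on θ ≥ max(5.1, 5.67) = 5.67.
This density is strictly decreasing in θ, so the posterior mode lies at the lower boundary of the support.

θ̂_MAP = 5.67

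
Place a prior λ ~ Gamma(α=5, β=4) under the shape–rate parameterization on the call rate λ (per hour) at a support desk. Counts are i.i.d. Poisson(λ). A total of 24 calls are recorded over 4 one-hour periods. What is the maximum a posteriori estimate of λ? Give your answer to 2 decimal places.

λ̂_MAP = 3.50

Σxᵢ = 24, n = 4.
Posterior ∝ λ^4e^(−4λ) · λ^24e^(−4λ) = λ^28e^(−8λ), i.e. Gamma(shape=29, rate=8).
The mode of a Gamma(a, b) with a ≥ 1 (shape–rate) is (a−1)/b = 28/8 ≈ 3.50.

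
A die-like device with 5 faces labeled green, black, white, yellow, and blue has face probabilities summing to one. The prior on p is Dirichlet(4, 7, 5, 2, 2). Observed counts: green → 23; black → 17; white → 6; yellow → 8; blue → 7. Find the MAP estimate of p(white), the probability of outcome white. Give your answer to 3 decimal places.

MAP estimate of p(white) = 0.132

The posterior is Dirichlet(αᵢ + nᵢ) = Dirichlet(27, 24, 11, 10, 9).
For a Dirichlet(a₁,…,a_K) with all aᵢ > 1, the mode has j-th component (aⱼ − 1)/(Σaᵢ − K).
Here Σaᵢ = 81 and K = 5, so p(white) = (11 − 1)/(81 − 5) = 10/76 ≈ 0.132.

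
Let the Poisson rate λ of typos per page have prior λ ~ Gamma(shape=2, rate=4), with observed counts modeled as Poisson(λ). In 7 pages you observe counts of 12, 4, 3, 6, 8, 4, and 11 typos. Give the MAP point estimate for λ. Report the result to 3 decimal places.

λ̂_MAP = 4.455

Σxᵢ = 12+4+3+6+8+4+11 = 48, with n = 7.
Posterior ∝ λe^(−4λ) · λ^48e^(−7λ) = λ^49e^(−11λ), i.e. Gamma(shape=50, rate=11).
The mode of a Gamma(a, b) with a ≥ 1 (shape–rate) is (a−1)/b = 49/11 ≈ 4.455.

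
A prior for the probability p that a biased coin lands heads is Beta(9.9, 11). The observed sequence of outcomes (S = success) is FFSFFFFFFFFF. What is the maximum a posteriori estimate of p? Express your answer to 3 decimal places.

Prior: Beta(9.9, 11).
Data: 1 success in 12 trials (from the sequence). The binomial likelihood contributes p(1−p)^11, so the posterior is Beta(9.9+1, 11+11) = Beta(10.9, 22).
For Beta(a, b) with a, b > 1 the mode is (a−1)/(a+b−2) = 9.9/30.9 ≈ 0.320.

p̂_MAP = 0.320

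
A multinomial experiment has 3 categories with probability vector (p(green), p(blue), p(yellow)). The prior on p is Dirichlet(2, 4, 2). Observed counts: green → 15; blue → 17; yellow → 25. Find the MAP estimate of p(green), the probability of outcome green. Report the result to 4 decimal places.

MAP estimate of p(green) = 0.2581

The posterior is Dirichlet(αᵢ + nᵢ) = Dirichlet(17, 21, 27).
For a Dirichlet(a₁,…,a_K) with all aᵢ > 1, the mode has j-th component (aⱼ − 1)/(Σaᵢ − K).
Here Σaᵢ = 65 and K = 3, so p(green) = (17 − 1)/(65 − 3) = 16/62 ≈ 0.2581.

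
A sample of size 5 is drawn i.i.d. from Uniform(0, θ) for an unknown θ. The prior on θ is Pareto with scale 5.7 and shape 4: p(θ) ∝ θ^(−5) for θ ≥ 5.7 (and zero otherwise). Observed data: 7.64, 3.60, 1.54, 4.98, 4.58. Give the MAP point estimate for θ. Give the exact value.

The Uniform(0, θ) likelihood is θ^(−n) for θ ≥ max(xᵢ), zero otherwise. Here max(xᵢ) = 7.64.
Posterior ∝ θ^(−5) · θ^(−5) = θ^(−10) on θ ≥ max(5.7, 7.64) = 7.64.
This density is strictly decreasing in θ, so the posterior mode lies at the lower boundary of the support.

θ̂_MAP = 7.64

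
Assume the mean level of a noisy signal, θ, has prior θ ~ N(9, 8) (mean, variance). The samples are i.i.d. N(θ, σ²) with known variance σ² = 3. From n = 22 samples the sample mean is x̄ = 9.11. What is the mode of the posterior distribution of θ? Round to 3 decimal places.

θ̂_MAP = 9.108

n = 22, x̄ = 9.11.
For a Normal prior and Normal likelihood with known variance, the posterior is Normal; its mode equals its mean, the precision-weighted average.
Prior precision 1/σ₀² = 1/8 = 0.125; data precision n/σ² = 22/3.
θ̂ = (0.125·9 + (22/3)·9.11) / (0.125 + 22/3) = (40759/600)/(179/24) = 40759/4475 ≈ 9.108.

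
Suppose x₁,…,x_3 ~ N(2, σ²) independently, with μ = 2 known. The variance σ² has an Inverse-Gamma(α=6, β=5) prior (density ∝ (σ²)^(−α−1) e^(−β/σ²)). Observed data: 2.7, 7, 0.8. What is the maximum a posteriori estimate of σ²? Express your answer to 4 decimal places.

σ̂²_MAP = 2.1724

Sum of squared deviations about the known mean: SS = (2.7−2)² + (7−2)² + (0.8−2)² = 26.93.
The Normal likelihood contributes (σ²)^(−n/2) exp(−SS/(2σ²)), so the posterior is Inverse-Gamma(α + n/2, β + SS/2) = Inverse-Gamma(7.5, 18.465).
The mode of Inverse-Gamma(a, b) is b/(a+1) = 18.465/8.5 ≈ 2.1724.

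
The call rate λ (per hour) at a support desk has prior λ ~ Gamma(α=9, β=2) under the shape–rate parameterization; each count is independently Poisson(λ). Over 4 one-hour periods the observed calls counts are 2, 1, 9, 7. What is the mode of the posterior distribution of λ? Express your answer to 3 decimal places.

Σxᵢ = 2+1+9+7 = 19, with n = 4.
Posterior ∝ λ^8e^(−2λ) · λ^19e^(−4λ) = λ^27e^(−6λ), i.e. Gamma(shape=28, rate=6).
The mode of a Gamma(a, b) with a ≥ 1 (shape–rate) is (a−1)/b = 27/6 ≈ 4.500.

λ̂_MAP = 4.500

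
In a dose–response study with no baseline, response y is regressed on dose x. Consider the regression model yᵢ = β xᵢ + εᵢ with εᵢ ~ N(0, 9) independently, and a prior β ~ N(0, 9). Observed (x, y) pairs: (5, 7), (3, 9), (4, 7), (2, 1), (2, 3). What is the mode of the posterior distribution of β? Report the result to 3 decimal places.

log p(β | y) = −Σ(yᵢ − βxᵢ)²/(2·9) − β²/(2·9) + const.
Setting the derivative to zero: Σxᵢ(yᵢ − βxᵢ)/9 − β/9 = 0, so β = Σxᵢyᵢ / (Σxᵢ² + σ²/τ²).
Σxᵢyᵢ = 5·7 + 3·9 + 4·7 + 2·1 + 2·3 = 98; Σxᵢ² = 58; σ²/τ² = 1.
β̂_MAP = 98 / (58 + 1) = 98/59 ≈ 1.661.

β̂_MAP = 1.661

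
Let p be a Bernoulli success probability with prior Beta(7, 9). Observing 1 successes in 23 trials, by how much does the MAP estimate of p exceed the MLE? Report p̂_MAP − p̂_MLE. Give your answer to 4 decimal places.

MAP − MLE = 0.1457

Posterior is Beta(8, 31); MAP = (8−1)/(39−2) = 7/37 ≈ 0.18919.
MLE ignores the prior: p̂_MLE = k/n = 1/23 ≈ 0.04348.
Difference = 7/37 − 1/23 = 124/851 ≈ 0.1457.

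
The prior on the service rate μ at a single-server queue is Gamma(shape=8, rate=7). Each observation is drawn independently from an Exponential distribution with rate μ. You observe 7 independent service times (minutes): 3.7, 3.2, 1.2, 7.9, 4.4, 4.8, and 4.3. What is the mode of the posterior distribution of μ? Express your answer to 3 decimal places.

μ̂_MAP = 0.384

The Exponential(rate=μ) likelihood is ∝ μ^n e^(−μΣtᵢ). Here n = 7 and Σtᵢ = 3.7 + 3.2 + 1.2 + 7.9 + 4.4 + 4.8 + 4.3 = 29.5.
Posterior ∝ μ^7e^(−7μ) · μ^7e^(−29.5μ) = μ^14e^(−36.5μ), i.e. Gamma(15, 36.5).
Mode = (a−1)/b = 14/36.5 ≈ 0.384.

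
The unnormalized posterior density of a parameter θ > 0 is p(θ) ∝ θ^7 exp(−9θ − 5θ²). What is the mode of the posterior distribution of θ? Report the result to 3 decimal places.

θ̂_MAP = 0.500

ℓ'(θ) = 7/θ − 9 − 10θ. Setting this to zero and multiplying by θ: 10θ² + 9θ − 7 = 0.
θ = (−9 + √(9² + 4·10·7)) / (2·10) = (−9 + √361) / 20 = (−9 + 19)/20 = 1/2.
ℓ''(θ) = −7/θ² − 10 < 0, confirming a maximum.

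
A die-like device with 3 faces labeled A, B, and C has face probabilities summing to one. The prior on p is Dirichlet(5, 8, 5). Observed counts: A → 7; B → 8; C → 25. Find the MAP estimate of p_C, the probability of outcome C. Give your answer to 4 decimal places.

MAP estimate of p_C = 0.5273

The posterior is Dirichlet(αᵢ + nᵢ) = Dirichlet(12, 16, 30).
For a Dirichlet(a₁,…,a_K) with all aᵢ > 1, the mode has j-th component (aⱼ − 1)/(Σaᵢ − K).
Here Σaᵢ = 58 and K = 3, so p_C = (30 − 1)/(58 − 3) = 29/55 ≈ 0.5273.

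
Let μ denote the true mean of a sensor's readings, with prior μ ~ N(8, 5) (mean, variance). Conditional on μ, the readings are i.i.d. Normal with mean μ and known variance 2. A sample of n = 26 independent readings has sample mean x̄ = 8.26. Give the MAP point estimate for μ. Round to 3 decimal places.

n = 26, x̄ = 8.26.
For a Normal prior and Normal likelihood with known variance, the posterior is Normal; its mode equals its mean, the precision-weighted average.
Prior precision 1/σ₀² = 1/5 = 0.2; data precision n/σ² = 26/2 = 13.
μ̂ = (0.2·8 + 13·8.26) / (0.2 + 13) = 108.98/13.2 = 5449/660 ≈ 8.256.

μ̂_MAP = 8.256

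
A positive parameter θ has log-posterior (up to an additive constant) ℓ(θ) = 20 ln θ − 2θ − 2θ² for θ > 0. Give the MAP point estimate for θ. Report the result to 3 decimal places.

θ̂_MAP = 2.000

ℓ'(θ) = 20/θ − 2 − 4θ. Setting this to zero and multiplying by θ: 4θ² + 2θ − 20 = 0.
θ = (−2 + √(2² + 4·4·20)) / (2·4) = (−2 + √324) / 8 = (−2 + 18)/8 = 2.
ℓ''(θ) = −20/θ² − 4 < 0, confirming a maximum.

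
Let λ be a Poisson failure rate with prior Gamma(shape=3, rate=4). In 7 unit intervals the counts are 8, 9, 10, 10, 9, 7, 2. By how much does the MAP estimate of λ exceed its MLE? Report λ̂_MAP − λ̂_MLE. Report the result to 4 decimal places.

Σxᵢ = 55. Posterior is Gamma(58, 11); MAP = (58−1)/11 = 57/11 ≈ 5.18182.
MLE = x̄ = 55/7 ≈ 7.85714.
Difference = 57/11 − 55/7 = -206/77 ≈ -2.6753.

MAP − MLE = -2.6753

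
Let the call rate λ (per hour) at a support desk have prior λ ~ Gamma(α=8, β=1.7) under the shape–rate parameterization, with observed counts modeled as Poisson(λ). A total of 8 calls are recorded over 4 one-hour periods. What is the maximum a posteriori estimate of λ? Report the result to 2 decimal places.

Σxᵢ = 8, n = 4.
Posterior ∝ λ^7e^(−1.7λ) · λ^8e^(−4λ) = λ^15e^(−5.7λ), i.e. Gamma(shape=16, rate=5.7).
The mode of a Gamma(a, b) with a ≥ 1 (shape–rate) is (a−1)/b = 15/5.7 ≈ 2.63.

λ̂_MAP = 2.63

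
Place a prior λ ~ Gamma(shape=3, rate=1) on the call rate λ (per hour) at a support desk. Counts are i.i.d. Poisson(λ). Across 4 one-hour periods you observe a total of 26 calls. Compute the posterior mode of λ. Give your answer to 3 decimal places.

Σxᵢ = 26, n = 4.
Posterior ∝ λ^2e^(−1λ) · λ^26e^(−4λ) = λ^28e^(−5λ), i.e. Gamma(shape=29, rate=5).
The mode of a Gamma(a, b) with a ≥ 1 (shape–rate) is (a−1)/b = 28/5 ≈ 5.600.

λ̂_MAP = 5.600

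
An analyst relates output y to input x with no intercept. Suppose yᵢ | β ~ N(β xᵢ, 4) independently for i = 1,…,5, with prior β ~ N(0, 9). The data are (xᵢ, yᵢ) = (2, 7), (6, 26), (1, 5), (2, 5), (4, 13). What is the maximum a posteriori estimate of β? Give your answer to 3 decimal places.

β̂_MAP = 3.857

log p(β | y) = −Σ(yᵢ − βxᵢ)²/(2·4) − β²/(2·9) + const.
Setting the derivative to zero: Σxᵢ(yᵢ − βxᵢ)/4 − β/9 = 0, so β = Σxᵢyᵢ / (Σxᵢ² + σ²/τ²).
Σxᵢyᵢ = 2·7 + 6·26 + 1·5 + 2·5 + 4·13 = 237; Σxᵢ² = 61; σ²/τ² = 4/9.
β̂_MAP = 237 / (61 + 4/9) = 237/(553/9) = 27/7 ≈ 3.857.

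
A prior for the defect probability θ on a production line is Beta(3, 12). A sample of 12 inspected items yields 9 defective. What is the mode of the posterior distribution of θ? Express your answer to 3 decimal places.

Prior: Beta(3, 12).
Data: 9 successes in 12 trials. The binomial likelihood contributes θ^9(1−θ)^3, so the posterior is Beta(3+9, 12+3) = Beta(12, 15).
For Beta(a, b) with a, b > 1 the mode is (a−1)/(a+b−2) = 11/25 ≈ 0.440.

θ̂_MAP = 0.440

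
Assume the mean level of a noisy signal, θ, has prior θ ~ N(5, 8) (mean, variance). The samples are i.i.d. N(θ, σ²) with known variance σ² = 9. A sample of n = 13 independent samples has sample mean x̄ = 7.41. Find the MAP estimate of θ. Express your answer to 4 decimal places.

n = 13, x̄ = 7.41.
For a Normal prior and Normal likelihood with known variance, the posterior is Normal; its mode equals its mean, the precision-weighted average.
Prior precision 1/σ₀² = 1/8 = 0.125; data precision n/σ² = 13/9.
θ̂ = (0.125·5 + (13/9)·7.41) / (0.125 + 13/9) = (6797/600)/(113/72) = 20391/2825 ≈ 7.2181.

θ̂_MAP = 7.2181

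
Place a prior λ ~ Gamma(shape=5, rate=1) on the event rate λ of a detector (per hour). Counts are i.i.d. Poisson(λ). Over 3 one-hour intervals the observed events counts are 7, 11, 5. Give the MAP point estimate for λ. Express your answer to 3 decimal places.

λ̂_MAP = 6.750

Σxᵢ = 7+11+5 = 23, with n = 3.
Posterior ∝ λ^4e^(−1λ) · λ^23e^(−3λ) = λ^27e^(−4λ), i.e. Gamma(shape=28, rate=4).
The mode of a Gamma(a, b) with a ≥ 1 (shape–rate) is (a−1)/b = 27/4 ≈ 6.750.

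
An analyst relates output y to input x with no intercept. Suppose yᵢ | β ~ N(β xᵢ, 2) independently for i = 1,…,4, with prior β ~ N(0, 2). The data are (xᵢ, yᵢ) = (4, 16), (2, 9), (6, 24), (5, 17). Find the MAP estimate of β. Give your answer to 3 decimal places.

log p(β | y) = −Σ(yᵢ − βxᵢ)²/(2·2) − β²/(2·2) + const.
Setting the derivative to zero: Σxᵢ(yᵢ − βxᵢ)/2 − β/2 = 0, so β = Σxᵢyᵢ / (Σxᵢ² + σ²/τ²).
Σxᵢyᵢ = 4·16 + 2·9 + 6·24 + 5·17 = 311; Σxᵢ² = 81; σ²/τ² = 1.
β̂_MAP = 311 / (81 + 1) = 311/82 ≈ 3.793.

β̂_MAP = 3.793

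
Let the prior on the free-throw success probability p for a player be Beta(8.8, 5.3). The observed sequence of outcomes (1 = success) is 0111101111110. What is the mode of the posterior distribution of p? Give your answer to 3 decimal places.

Prior: Beta(8.8, 5.3).
Data: 10 successes in 13 trials (from the sequence). The binomial likelihood contributes p^10(1−p)^3, so the posterior is Beta(8.8+10, 5.3+3) = Beta(18.8, 8.3).
For Beta(a, b) with a, b > 1 the mode is (a−1)/(a+b−2) = 17.8/25.1 ≈ 0.709.

p̂_MAP = 0.709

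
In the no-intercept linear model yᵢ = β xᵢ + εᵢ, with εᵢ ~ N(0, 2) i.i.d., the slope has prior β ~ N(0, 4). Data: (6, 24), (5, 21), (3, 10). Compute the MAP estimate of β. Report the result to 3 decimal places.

β̂_MAP = 3.957

log p(β | y) = −Σ(yᵢ − βxᵢ)²/(2·2) − β²/(2·4) + const.
Setting the derivative to zero: Σxᵢ(yᵢ − βxᵢ)/2 − β/4 = 0, so β = Σxᵢyᵢ / (Σxᵢ² + σ²/τ²).
Σxᵢyᵢ = 6·24 + 5·21 + 3·10 = 279; Σxᵢ² = 70; σ²/τ² = 0.5.
β̂_MAP = 279 / (70 + 0.5) = 279/70.5 ≈ 3.957.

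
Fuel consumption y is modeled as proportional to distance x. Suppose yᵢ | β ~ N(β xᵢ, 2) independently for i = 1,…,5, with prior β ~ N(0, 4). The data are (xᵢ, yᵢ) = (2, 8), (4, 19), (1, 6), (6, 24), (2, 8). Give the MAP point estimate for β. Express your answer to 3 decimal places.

log p(β | y) = −Σ(yᵢ − βxᵢ)²/(2·2) − β²/(2·4) + const.
Setting the derivative to zero: Σxᵢ(yᵢ − βxᵢ)/2 − β/4 = 0, so β = Σxᵢyᵢ / (Σxᵢ² + σ²/τ²).
Σxᵢyᵢ = 2·8 + 4·19 + 1·6 + 6·24 + 2·8 = 258; Σxᵢ² = 61; σ²/τ² = 0.5.
β̂_MAP = 258 / (61 + 0.5) = 258/61.5 ≈ 4.195.

β̂_MAP = 4.195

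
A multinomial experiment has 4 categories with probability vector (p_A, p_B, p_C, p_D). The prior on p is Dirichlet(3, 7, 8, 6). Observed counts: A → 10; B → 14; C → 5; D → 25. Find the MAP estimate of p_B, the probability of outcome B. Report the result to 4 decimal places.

MAP estimate of p_B = 0.2703

The posterior is Dirichlet(αᵢ + nᵢ) = Dirichlet(13, 21, 13, 31).
For a Dirichlet(a₁,…,a_K) with all aᵢ > 1, the mode has j-th component (aⱼ − 1)/(Σaᵢ − K).
Here Σaᵢ = 78 and K = 4, so p_B = (21 − 1)/(78 − 4) = 20/74 ≈ 0.2703.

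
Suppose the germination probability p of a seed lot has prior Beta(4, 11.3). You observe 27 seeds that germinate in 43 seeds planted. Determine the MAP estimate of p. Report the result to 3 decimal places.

Prior: Beta(4, 11.3).
Data: 27 successes in 43 trials. The binomial likelihood contributes p^27(1−p)^16, so the posterior is Beta(4+27, 11.3+16) = Beta(31, 27.3).
For Beta(a, b) with a, b > 1 the mode is (a−1)/(a+b−2) = 30/56.3 ≈ 0.533.

p̂_MAP = 0.533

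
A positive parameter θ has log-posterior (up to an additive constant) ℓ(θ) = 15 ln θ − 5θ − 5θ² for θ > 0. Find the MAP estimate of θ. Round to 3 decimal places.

θ̂_MAP = 1.000

ℓ'(θ) = 15/θ − 5 − 10θ. Setting this to zero and multiplying by θ: 10θ² + 5θ − 15 = 0.
θ = (−5 + √(5² + 4·10·15)) / (2·10) = (−5 + √625) / 20 = (−5 + 25)/20 = 1.
ℓ''(θ) = −15/θ² − 10 < 0, confirming a maximum.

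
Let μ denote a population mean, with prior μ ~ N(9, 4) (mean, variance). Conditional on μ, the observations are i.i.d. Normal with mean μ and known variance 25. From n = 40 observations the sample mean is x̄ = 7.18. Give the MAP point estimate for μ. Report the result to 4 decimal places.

μ̂_MAP = 7.4259

n = 40, x̄ = 7.18.
For a Normal prior and Normal likelihood with known variance, the posterior is Normal; its mode equals its mean, the precision-weighted average.
Prior precision 1/σ₀² = 1/4 = 0.25; data precision n/σ² = 40/25 = 1.6.
μ̂ = (0.25·9 + 1.6·7.18) / (0.25 + 1.6) = 13.738/1.85 = 6869/925 ≈ 7.4259.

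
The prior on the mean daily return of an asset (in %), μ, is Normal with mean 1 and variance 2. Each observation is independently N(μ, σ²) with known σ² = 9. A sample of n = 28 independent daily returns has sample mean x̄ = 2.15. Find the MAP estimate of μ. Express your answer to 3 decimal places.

μ̂_MAP = 1.991

n = 28, x̄ = 2.15.
For a Normal prior and Normal likelihood with known variance, the posterior is Normal; its mode equals its mean, the precision-weighted average.
Prior precision 1/σ₀² = 1/2 = 0.5; data precision n/σ² = 28/9.
μ̂ = (0.5·1 + (28/9)·2.15) / (0.5 + 28/9) = (647/90)/(65/18) = 647/325 ≈ 1.991.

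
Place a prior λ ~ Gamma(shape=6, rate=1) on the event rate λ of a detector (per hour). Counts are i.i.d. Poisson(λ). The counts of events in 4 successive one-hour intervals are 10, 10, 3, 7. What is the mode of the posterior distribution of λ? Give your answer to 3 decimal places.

Σxᵢ = 10+10+3+7 = 30, with n = 4.
Posterior ∝ λ^5e^(−1λ) · λ^30e^(−4λ) = λ^35e^(−5λ), i.e. Gamma(shape=36, rate=5).
The mode of a Gamma(a, b) with a ≥ 1 (shape–rate) is (a−1)/b = 35/5 ≈ 7.000.

λ̂_MAP = 7.000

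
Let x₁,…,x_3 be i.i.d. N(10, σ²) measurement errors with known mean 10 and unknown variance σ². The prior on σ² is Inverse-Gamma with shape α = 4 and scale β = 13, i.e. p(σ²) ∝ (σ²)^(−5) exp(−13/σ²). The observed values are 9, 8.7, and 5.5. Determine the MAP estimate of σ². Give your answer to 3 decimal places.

Sum of squared deviations about the known mean: SS = (9−10)² + (8.7−10)² + (5.5−10)² = 22.94.
The Normal likelihood contributes (σ²)^(−n/2) exp(−SS/(2σ²)), so the posterior is Inverse-Gamma(α + n/2, β + SS/2) = Inverse-Gamma(5.5, 24.47).
The mode of Inverse-Gamma(a, b) is b/(a+1) = 24.47/6.5 ≈ 3.765.

σ̂²_MAP = 3.765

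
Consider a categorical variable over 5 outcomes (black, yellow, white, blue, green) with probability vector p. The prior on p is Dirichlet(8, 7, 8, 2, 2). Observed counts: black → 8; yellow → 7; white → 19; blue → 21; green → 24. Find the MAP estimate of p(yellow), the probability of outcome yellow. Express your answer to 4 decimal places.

MAP estimate of p(yellow) = 0.1287

The posterior is Dirichlet(αᵢ + nᵢ) = Dirichlet(16, 14, 27, 23, 26).
For a Dirichlet(a₁,…,a_K) with all aᵢ > 1, the mode has j-th component (aⱼ − 1)/(Σaᵢ − K).
Here Σaᵢ = 106 and K = 5, so p(yellow) = (14 − 1)/(106 − 5) = 13/101 ≈ 0.1287.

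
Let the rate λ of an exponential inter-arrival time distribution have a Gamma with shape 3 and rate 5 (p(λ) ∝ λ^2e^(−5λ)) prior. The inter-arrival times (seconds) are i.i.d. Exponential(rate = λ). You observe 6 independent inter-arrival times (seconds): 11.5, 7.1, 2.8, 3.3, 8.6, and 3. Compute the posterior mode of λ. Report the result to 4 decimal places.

The Exponential(rate=λ) likelihood is ∝ λ^n e^(−λΣtᵢ). Here n = 6 and Σtᵢ = 11.5 + 7.1 + 2.8 + 3.3 + 8.6 + 3 = 36.3.
Posterior ∝ λ^2e^(−5λ) · λ^6e^(−36.3λ) = λ^8e^(−41.3λ), i.e. Gamma(9, 41.3).
Mode = (a−1)/b = 8/41.3 ≈ 0.1937.

λ̂_MAP = 0.1937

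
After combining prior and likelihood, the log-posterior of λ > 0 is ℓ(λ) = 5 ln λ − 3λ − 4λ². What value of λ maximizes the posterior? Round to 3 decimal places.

λ̂_MAP = 0.625

ℓ'(λ) = 5/λ − 3 − 8λ. Setting this to zero and multiplying by λ: 8λ² + 3λ − 5 = 0.
λ = (−3 + √(3² + 4·8·5)) / (2·8) = (−3 + √169) / 16 = (−3 + 13)/16 = 5/8.
ℓ''(λ) = −5/λ² − 8 < 0, confirming a maximum.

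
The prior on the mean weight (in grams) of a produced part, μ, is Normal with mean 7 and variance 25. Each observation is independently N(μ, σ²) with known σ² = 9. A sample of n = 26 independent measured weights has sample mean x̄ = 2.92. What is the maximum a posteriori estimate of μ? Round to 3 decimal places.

n = 26, x̄ = 2.92.
For a Normal prior and Normal likelihood with known variance, the posterior is Normal; its mode equals its mean, the precision-weighted average.
Prior precision 1/σ₀² = 1/25 = 0.04; data precision n/σ² = 26/9.
μ̂ = (0.04·7 + (26/9)·2.92) / (0.04 + 26/9) = (1961/225)/(659/225) = 1961/659 ≈ 2.976.

μ̂_MAP = 2.976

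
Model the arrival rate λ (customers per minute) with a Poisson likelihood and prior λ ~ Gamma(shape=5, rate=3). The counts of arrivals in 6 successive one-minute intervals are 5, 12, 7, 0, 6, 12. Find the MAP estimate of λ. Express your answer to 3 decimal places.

Σxᵢ = 5+12+7+0+6+12 = 42, with n = 6.
Posterior ∝ λ^4e^(−3λ) · λ^42e^(−6λ) = λ^46e^(−9λ), i.e. Gamma(shape=47, rate=9).
The mode of a Gamma(a, b) with a ≥ 1 (shape–rate) is (a−1)/b = 46/9 ≈ 5.111.

λ̂_MAP = 5.111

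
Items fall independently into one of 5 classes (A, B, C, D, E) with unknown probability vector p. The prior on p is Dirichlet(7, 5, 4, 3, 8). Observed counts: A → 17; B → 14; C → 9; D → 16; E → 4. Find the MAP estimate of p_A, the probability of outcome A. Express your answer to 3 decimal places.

The posterior is Dirichlet(αᵢ + nᵢ) = Dirichlet(24, 19, 13, 19, 12).
For a Dirichlet(a₁,…,a_K) with all aᵢ > 1, the mode has j-th component (aⱼ − 1)/(Σaᵢ − K).
Here Σaᵢ = 87 and K = 5, so p_A = (24 − 1)/(87 − 5) = 23/82 ≈ 0.280.

MAP estimate of p_A = 0.280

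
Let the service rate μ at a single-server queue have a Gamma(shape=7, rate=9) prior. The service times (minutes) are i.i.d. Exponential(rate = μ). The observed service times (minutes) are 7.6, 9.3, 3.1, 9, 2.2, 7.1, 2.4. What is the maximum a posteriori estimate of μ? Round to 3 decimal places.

The Exponential(rate=μ) likelihood is ∝ μ^n e^(−μΣtᵢ). Here n = 7 and Σtᵢ = 7.6 + 9.3 + 3.1 + 9 + 2.2 + 7.1 + 2.4 = 40.7.
Posterior ∝ μ^6e^(−9μ) · μ^7e^(−40.7μ) = μ^13e^(−49.7μ), i.e. Gamma(14, 49.7).
Mode = (a−1)/b = 13/49.7 ≈ 0.262.

μ̂_MAP = 0.262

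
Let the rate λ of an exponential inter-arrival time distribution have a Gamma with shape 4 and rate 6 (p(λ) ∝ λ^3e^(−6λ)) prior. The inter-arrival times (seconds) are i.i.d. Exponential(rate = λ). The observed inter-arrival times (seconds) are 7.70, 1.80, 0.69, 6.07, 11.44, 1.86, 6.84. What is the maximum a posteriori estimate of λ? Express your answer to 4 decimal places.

λ̂_MAP = 0.2358

The Exponential(rate=λ) likelihood is ∝ λ^n e^(−λΣtᵢ). Here n = 7 and Σtᵢ = 7.70 + 1.80 + 0.69 + 6.07 + 11.44 + 1.86 + 6.84 = 36.40.
Posterior ∝ λ^3e^(−6λ) · λ^7e^(−36.40λ) = λ^10e^(−42.40λ), i.e. Gamma(11, 42.40).
Mode = (a−1)/b = 10/42.40 ≈ 0.2358.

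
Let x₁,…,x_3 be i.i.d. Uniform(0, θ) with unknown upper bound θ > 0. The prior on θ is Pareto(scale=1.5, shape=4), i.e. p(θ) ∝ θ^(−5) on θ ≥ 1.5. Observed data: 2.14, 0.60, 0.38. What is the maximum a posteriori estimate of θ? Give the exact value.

θ̂_MAP = 2.14

The Uniform(0, θ) likelihood is θ^(−n) for θ ≥ max(xᵢ), zero otherwise. Here max(xᵢ) = 2.14.
Posterior ∝ θ^(−5) · θ^(−3) = θ^(−8) on θ ≥ max(1.5, 2.14) = 2.14.
This density is strictly decreasing in θ, so the posterior mode lies at the lower boundary of the support.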